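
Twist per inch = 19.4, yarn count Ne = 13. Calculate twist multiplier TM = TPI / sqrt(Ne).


Formula: TM = TPI / sqrt(Ne)
Step 1: sqrt(Ne) = sqrt(13) = 3.6056
Step 2: TM = 19.4 / 3.6056 = 5.38

5.38 TM


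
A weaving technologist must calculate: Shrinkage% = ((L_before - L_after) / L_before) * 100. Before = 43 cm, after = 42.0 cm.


Formula: Shrinkage% = ((L_before - L_after) / L_before) * 100
Step 1: Shrinkage = 43 - 42.0 = 1.0 cm
Step 2: Shrinkage% = (1.0 / 43) * 100
Step 3: Shrinkage% = 0.023256 * 100 = 2.3256% ≈ 2.3%

2.3%


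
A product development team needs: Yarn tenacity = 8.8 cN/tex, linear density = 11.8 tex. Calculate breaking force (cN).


Formula: Breaking force = Tenacity * Linear density
F = 8.8 cN/tex * 11.8 tex
F = 103.84 cN

103.84 cN


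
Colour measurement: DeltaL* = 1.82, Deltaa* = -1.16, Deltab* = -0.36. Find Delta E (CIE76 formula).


Formula: Delta E = sqrt(dL*^2 + da*^2 + db*^2)
Step 1: dL*^2 = 1.82^2 = 3.3124
Step 2: da*^2 = (-1.16)^2 = 1.3456
Step 3: db*^2 = (-0.36)^2 = 0.1296
Step 4: Sum = 3.3124 + 1.3456 + 0.1296 = 4.7876
Step 5: Delta E = sqrt(4.7876) = 2.19

2.19 Delta E


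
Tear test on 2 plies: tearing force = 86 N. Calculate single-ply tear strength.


Formula: Per-ply strength = Total force / Number of plies
Per-ply = 86 N / 2
Per-ply = 43 N

43 N


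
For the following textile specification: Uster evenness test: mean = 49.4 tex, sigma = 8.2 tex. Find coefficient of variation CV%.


Formula: CV% = (standard deviation / mean) * 100
Step 1: Ratio = 8.2 / 49.4 = 0.165992
Step 2: CV% = 0.165992 * 100 = 16.5992% ≈ 16.6%

16.6%


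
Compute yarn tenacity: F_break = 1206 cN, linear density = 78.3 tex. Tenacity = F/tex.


Formula: Tenacity = Breaking force / Linear density
Tenacity = 1206 cN / 78.3 tex
Tenacity = 15.40 cN/tex

15.40 cN/tex


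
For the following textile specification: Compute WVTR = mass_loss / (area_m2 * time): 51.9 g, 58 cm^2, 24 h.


Formula: WVTR = mass_loss / (area * time)
Step 1: Convert area: 58 cm^2 = 0.0058 m^2
Step 2: WVTR = 51.9 g / (0.0058 m^2 * 24 h)
Step 3: WVTR = 51.9 / 0.1392 = 372.8 g/m^2/h

372.8 g/m^2/h


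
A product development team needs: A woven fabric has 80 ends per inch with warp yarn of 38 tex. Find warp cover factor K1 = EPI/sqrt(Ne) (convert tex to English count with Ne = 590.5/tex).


Formula: K1 = EPI / sqrt(Ne), with Ne = 590.5 / tex_warp
Step 1: Ne = 590.5 / 38 = 15.539
Step 2: sqrt(Ne) = sqrt(15.539) = 3.942
Step 3: K1 = 80 / 3.942 = 20.3

20.3


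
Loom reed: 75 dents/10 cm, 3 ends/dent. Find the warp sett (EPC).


Formula: EPC = (dents per 10 cm * ends per dent) / 10
Step 1: Total ends per 10 cm = 75 * 3 = 225
Step 2: EPC = 225 / 10 = 22.5 ends/cm

22.5 ends/cm


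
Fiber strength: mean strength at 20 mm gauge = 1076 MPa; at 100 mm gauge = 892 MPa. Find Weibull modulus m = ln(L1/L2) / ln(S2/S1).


Formula: m = ln(L1/L2) / ln(S2/S1)
Step 1: ln(L1/L2) = ln(20/100) = -1.60944
Step 2: S2/S1 = 892/1076 = 0.829
Step 3: ln(S2/S1) = ln(0.829) = -0.18754
Step 4: m = -1.60944 / -0.18754 = 8.58

8.58 (Weibull m)


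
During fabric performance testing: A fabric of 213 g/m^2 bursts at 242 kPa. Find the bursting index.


Formula: Bursting Index = Bursting Strength / Fabric GSM
BI = 242 kPa / 213 g/m^2
BI = 1.136 kPa/(g/m^2)

1.136 kPa/(g/m^2)


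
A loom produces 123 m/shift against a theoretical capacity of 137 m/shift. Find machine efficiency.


Formula: Efficiency% = (Actual output / Theoretical output) * 100
Efficiency% = (123 / 137) * 100
Efficiency% = 0.89781 * 100 = 89.781% ≈ 89.8%

89.8%


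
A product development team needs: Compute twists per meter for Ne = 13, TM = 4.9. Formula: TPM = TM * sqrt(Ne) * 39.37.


Formula: TPM = TM * sqrt(Ne) * 39.37
Step 1: sqrt(Ne) = sqrt(13) = 3.6056
Step 2: TM * sqrt(Ne) = 4.9 * 3.6056 = 17.6674
Step 3: TPM = 17.6674 * 39.37 = 696 twists/m

696 twists/m


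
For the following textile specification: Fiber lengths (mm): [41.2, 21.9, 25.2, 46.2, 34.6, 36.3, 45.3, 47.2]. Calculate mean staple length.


Formula: Mean = sum of lengths / count
Sum = 41.2 + 21.9 + 25.2 + 46.2 + 34.6 + 36.3 + 45.3 + 47.2
Sum = 297.9 mm
Mean = 297.9 / 8 = 37.24 mm

37.24 mm


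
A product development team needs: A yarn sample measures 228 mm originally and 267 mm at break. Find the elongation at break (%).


Formula: Elongation (%) = ((L_break - L0) / L0) * 100
Step 1: Extension = 267 - 228 = 39 mm
Step 2: Elongation = (39 / 228) * 100
Step 3: Elongation = 0.171053 * 100 = 17.1053% ≈ 17.1%

17.1%


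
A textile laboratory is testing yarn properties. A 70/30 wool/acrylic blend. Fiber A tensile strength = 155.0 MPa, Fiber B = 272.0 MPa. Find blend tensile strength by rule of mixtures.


Formula: Blend property = (fraction_A * property_A) + (fraction_B * property_B)
Step 1: Contribution A = 70/100 * 155.0 MPa = 108.5 MPa
Step 2: Contribution B = 30/100 * 272.0 MPa = 81.6 MPa
Step 3: Blend tensile strength = 108.5 + 81.6 = 190.1 MPa

190.1 MPa


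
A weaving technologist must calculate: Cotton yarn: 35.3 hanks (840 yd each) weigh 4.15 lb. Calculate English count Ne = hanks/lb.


Formula: Ne = hanks / mass_lb
Substituting: Ne = 35.3 / 4.15
Ne = 8.5

8.5 Ne


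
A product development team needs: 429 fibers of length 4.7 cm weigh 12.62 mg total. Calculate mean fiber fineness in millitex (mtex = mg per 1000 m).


Formula: fineness (mtex) = mass (mg) / total length (km) = (mass_mg / total_length_m) * 1000
Step 1: Convert fiber length: 4.7 cm = 0.047 m
Step 2: Total fiber length = 429 * 0.047 = 20.163 m
Step 3: Linear density = 12.62 mg / 20.163 m = 0.6259 mg/m
Step 4: fineness = 0.6259 * 1000 = 625.9 mtex

625.9 mtex


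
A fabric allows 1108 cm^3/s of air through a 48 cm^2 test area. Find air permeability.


Formula: Air Permeability = Airflow / Test Area
AP = 1108 cm^3/s / 48 cm^2
AP = 23.1 cm^3/s/cm^2

23.1 cm^3/s/cm^2


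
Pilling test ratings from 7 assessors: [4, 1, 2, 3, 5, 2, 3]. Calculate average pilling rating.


Formula: Mean = sum / count
Sum = 4 + 1 + 2 + 3 + 5 + 2 + 3 = 20
Mean = 20 / 7 = 2.9

2.9


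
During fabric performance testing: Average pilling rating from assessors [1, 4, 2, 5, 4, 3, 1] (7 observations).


Formula: Mean = sum / count
Sum = 1 + 4 + 2 + 5 + 4 + 3 + 1 = 20
Mean = 20 / 7 = 2.9

2.9


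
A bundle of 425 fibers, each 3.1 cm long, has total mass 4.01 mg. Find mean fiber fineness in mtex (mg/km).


Formula: fineness (mtex) = mass (mg) / total length (km) = (mass_mg / total_length_m) * 1000
Step 1: Convert fiber length: 3.1 cm = 0.031 m
Step 2: Total fiber length = 425 * 0.031 = 13.175 m
Step 3: Linear density = 4.01 mg / 13.175 m = 0.3044 mg/m
Step 4: fineness = 0.3044 * 1000 = 304.4 mtex

304.4 mtex


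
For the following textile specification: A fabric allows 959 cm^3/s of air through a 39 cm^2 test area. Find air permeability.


Formula: Air Permeability = Airflow / Test Area
AP = 959 cm^3/s / 39 cm^2
AP = 24.6 cm^3/s/cm^2

24.6 cm^3/s/cm^2


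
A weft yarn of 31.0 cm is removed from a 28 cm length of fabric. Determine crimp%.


Formula: Crimp% = ((L_yarn - L_fabric) / L_fabric) * 100
Step 1: Extension = 31.0 - 28 = 3.0 cm
Step 2: Crimp% = (3.0 / 28) * 100
Step 3: Crimp% = 0.107143 * 100 = 10.7143% ≈ 10.7%

10.7%


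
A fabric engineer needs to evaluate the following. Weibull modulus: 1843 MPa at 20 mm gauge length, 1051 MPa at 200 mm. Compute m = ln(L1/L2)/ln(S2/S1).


Formula: m = ln(L1/L2) / ln(S2/S1)
Step 1: ln(L1/L2) = ln(20/200) = -2.30259
Step 2: S2/S1 = 1051/1843 = 0.57027
Step 3: ln(S2/S1) = ln(0.57027) = -0.56165
Step 4: m = -2.30259 / -0.56165 = 4.10

4.10 (Weibull m)


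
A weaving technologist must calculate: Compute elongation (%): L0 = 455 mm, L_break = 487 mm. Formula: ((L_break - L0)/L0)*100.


Formula: Elongation (%) = ((L_break - L0) / L0) * 100
Step 1: Extension = 487 - 455 = 32 mm
Step 2: Elongation = (32 / 455) * 100
Step 3: Elongation = 0.07033 * 100 = 7.033% ≈ 7.0%

7.0%


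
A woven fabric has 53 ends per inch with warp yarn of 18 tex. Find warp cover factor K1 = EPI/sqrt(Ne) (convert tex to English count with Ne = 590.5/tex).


Formula: K1 = EPI / sqrt(Ne), with Ne = 590.5 / tex_warp
Step 1: Ne = 590.5 / 18 = 32.806
Step 2: sqrt(Ne) = sqrt(32.806) = 5.7277
Step 3: K1 = 53 / 5.7277 = 9.3

9.3


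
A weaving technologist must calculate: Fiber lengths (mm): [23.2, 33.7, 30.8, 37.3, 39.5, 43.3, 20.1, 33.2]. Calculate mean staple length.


Formula: Mean = sum of lengths / count
Sum = 23.2 + 33.7 + 30.8 + 37.3 + 39.5 + 43.3 + 20.1 + 33.2
Sum = 261.1 mm
Mean = 261.1 / 8 = 32.64 mm

32.64 mm


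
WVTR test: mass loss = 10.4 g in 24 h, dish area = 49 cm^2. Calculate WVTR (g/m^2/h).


Formula: WVTR = mass_loss / (area * time)
Step 1: Convert area: 49 cm^2 = 0.0049 m^2
Step 2: WVTR = 10.4 g / (0.0049 m^2 * 24 h)
Step 3: WVTR = 10.4 / 0.1176 = 88.4 g/m^2/h

88.4 g/m^2/h


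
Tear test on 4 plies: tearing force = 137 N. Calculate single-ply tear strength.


Formula: Per-ply strength = Total force / Number of plies
Per-ply = 137 N / 4
Per-ply = 34.25 N

34.25 N


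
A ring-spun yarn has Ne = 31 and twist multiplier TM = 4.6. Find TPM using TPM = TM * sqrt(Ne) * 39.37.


Formula: TPM = TM * sqrt(Ne) * 39.37
Step 1: sqrt(Ne) = sqrt(31) = 5.5678
Step 2: TM * sqrt(Ne) = 4.6 * 5.5678 = 25.6119
Step 3: TPM = 25.6119 * 39.37 = 1008 twists/m

1008 twists/m


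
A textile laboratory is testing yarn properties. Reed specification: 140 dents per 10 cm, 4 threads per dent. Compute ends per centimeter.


Formula: EPC = (dents per 10 cm * ends per dent) / 10
Step 1: Total ends per 10 cm = 140 * 4 = 560
Step 2: EPC = 560 / 10 = 56.0 ends/cm

56.0 ends/cm


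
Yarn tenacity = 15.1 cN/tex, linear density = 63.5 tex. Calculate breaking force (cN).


Formula: Breaking force = Tenacity * Linear density
F = 15.1 cN/tex * 63.5 tex
F = 958.85 cN

958.85 cN


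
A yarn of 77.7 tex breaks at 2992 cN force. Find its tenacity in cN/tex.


Formula: Tenacity = Breaking force / Linear density
Tenacity = 2992 cN / 77.7 tex
Tenacity = 38.51 cN/tex

38.51 cN/tex


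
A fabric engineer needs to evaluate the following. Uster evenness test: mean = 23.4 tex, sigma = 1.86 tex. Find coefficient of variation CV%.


Formula: CV% = (standard deviation / mean) * 100
Step 1: Ratio = 1.86 / 23.4 = 0.079487
Step 2: CV% = 0.079487 * 100 = 7.9487% ≈ 7.9%

7.9%


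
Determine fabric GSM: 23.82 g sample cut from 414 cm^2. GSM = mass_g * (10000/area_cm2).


Formula: GSM = mass_g / area_m2
Step 1: Convert area: 414 cm^2 = 414 / 10000 = 0.0414 m^2
Step 2: GSM = 23.82 g / 0.0414 m^2 = 575.4 g/m^2

575.4 g/m^2


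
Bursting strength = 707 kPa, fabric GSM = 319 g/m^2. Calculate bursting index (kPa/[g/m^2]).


Formula: Bursting Index = Bursting Strength / Fabric GSM
BI = 707 kPa / 319 g/m^2
BI = 2.216 kPa/(g/m^2)

2.216 kPa/(g/m^2)


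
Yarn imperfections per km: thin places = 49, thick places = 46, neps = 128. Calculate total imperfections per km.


Formula: Total = thin places + thick places + neps
Total = 49 + 46 + 128
Total = 223 imperfections/km

223 imperfections/km


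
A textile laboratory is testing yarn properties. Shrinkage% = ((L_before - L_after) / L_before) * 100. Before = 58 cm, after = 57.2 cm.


Formula: Shrinkage% = ((L_before - L_after) / L_before) * 100
Step 1: Shrinkage = 58 - 57.2 = 0.8 cm
Step 2: Shrinkage% = (0.8 / 58) * 100
Step 3: Shrinkage% = 0.013793 * 100 = 1.3793% ≈ 1.4%

1.4%


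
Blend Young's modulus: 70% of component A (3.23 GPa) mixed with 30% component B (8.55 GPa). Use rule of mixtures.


Formula: Blend property = (fraction_A * property_A) + (fraction_B * property_B)
Step 1: Contribution A = 70/100 * 3.23 GPa = 2.261 GPa
Step 2: Contribution B = 30/100 * 8.55 GPa = 2.565 GPa
Step 3: Blend Young's modulus = 2.261 + 2.565 = 4.826 GPa

4.826 GPa


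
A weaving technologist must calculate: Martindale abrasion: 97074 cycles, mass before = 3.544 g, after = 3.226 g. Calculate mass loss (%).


Formula: Mass loss% = ((m_before - m_after) / m_before) * 100
Step 1: Mass loss = 3.544 - 3.226 = 0.318 g
Step 2: Ratio = 0.318 / 3.544 = 0.0897291
Step 3: Mass loss% = 0.0897291 * 100 = 8.97291% ≈ 8.97%

8.97%


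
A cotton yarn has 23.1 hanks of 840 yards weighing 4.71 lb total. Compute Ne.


Formula: Ne = hanks / mass_lb
Substituting: Ne = 23.1 / 4.71
Ne = 4.9

4.9 Ne


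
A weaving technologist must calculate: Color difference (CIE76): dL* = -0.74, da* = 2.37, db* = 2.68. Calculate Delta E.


Formula: Delta E = sqrt(dL*^2 + da*^2 + db*^2)
Step 1: dL*^2 = (-0.74)^2 = 0.5476
Step 2: da*^2 = 2.37^2 = 5.6169
Step 3: db*^2 = 2.68^2 = 7.1824
Step 4: Sum = 0.5476 + 5.6169 + 7.1824 = 13.3469
Step 5: Delta E = sqrt(13.3469) = 3.65

3.65 Delta E


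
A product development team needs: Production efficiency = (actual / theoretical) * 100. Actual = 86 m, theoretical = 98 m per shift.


Formula: Efficiency% = (Actual output / Theoretical output) * 100
Efficiency% = (86 / 98) * 100
Efficiency% = 0.877551 * 100 = 87.7551% ≈ 87.8%

87.8%


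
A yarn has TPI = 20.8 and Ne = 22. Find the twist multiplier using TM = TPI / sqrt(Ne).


Formula: TM = TPI / sqrt(Ne)
Step 1: sqrt(Ne) = sqrt(22) = 4.6904
Step 2: TM = 20.8 / 4.6904 = 4.43

4.43 TM


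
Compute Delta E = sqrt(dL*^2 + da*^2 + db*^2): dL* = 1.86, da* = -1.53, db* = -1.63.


Formula: Delta E = sqrt(dL*^2 + da*^2 + db*^2)
Step 1: dL*^2 = 1.86^2 = 3.4596
Step 2: da*^2 = (-1.53)^2 = 2.3409
Step 3: db*^2 = (-1.63)^2 = 2.6569
Step 4: Sum = 3.4596 + 2.3409 + 2.6569 = 8.4574
Step 5: Delta E = sqrt(8.4574) = 2.91

2.91 Delta E


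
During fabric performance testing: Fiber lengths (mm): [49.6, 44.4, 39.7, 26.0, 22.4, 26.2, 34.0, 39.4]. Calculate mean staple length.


Formula: Mean = sum of lengths / count
Sum = 49.6 + 44.4 + 39.7 + 26.0 + 22.4 + 26.2 + 34.0 + 39.4
Sum = 281.7 mm
Mean = 281.7 / 8 = 35.21 mm

35.21 mm


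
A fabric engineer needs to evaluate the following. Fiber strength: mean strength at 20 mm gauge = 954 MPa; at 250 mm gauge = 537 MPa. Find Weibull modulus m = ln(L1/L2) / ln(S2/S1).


Formula: m = ln(L1/L2) / ln(S2/S1)
Step 1: ln(L1/L2) = ln(20/250) = -2.52573
Step 2: S2/S1 = 537/954 = 0.56289
Step 3: ln(S2/S1) = ln(0.56289) = -0.57467
Step 4: m = -2.52573 / -0.57467 = 4.40

4.40 (Weibull m)


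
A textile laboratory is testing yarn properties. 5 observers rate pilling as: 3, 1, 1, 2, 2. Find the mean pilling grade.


Formula: Mean = sum / count
Sum = 3 + 1 + 1 + 2 + 2 = 9
Mean = 9 / 5 = 1.8

1.8


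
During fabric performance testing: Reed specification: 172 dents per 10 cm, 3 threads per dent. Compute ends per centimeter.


Formula: EPC = (dents per 10 cm * ends per dent) / 10
Step 1: Total ends per 10 cm = 172 * 3 = 516
Step 2: EPC = 516 / 10 = 51.6 ends/cm

51.6 ends/cm


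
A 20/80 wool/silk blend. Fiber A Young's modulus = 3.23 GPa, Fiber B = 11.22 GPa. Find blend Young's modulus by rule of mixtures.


Formula: Blend property = (fraction_A * property_A) + (fraction_B * property_B)
Step 1: Contribution A = 20/100 * 3.23 GPa = 0.646 GPa
Step 2: Contribution B = 80/100 * 11.22 GPa = 8.976 GPa
Step 3: Blend Young's modulus = 0.646 + 8.976 = 9.622 GPa

9.622 GPa


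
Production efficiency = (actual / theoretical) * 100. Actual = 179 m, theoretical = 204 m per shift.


Formula: Efficiency% = (Actual output / Theoretical output) * 100
Efficiency% = (179 / 204) * 100
Efficiency% = 0.877451 * 100 = 87.7451% ≈ 87.7%

87.7%


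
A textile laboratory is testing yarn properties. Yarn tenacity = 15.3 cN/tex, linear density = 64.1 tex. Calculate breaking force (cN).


Formula: Breaking force = Tenacity * Linear density
F = 15.3 cN/tex * 64.1 tex
F = 980.73 cN

980.73 cN


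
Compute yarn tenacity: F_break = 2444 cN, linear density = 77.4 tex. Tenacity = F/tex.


Formula: Tenacity = Breaking force / Linear density
Tenacity = 2444 cN / 77.4 tex
Tenacity = 31.58 cN/tex

31.58 cN/tex


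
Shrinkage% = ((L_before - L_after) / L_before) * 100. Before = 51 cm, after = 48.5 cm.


Formula: Shrinkage% = ((L_before - L_after) / L_before) * 100
Step 1: Shrinkage = 51 - 48.5 = 2.5 cm
Step 2: Shrinkage% = (2.5 / 51) * 100
Step 3: Shrinkage% = 0.04902 * 100 = 4.902% ≈ 4.9%

4.9%


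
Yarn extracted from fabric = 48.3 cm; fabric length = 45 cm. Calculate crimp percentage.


Formula: Crimp% = ((L_yarn - L_fabric) / L_fabric) * 100
Step 1: Extension = 48.3 - 45 = 3.3 cm
Step 2: Crimp% = (3.3 / 45) * 100
Step 3: Crimp% = 0.073333 * 100 = 7.3333% ≈ 7.3%

7.3%


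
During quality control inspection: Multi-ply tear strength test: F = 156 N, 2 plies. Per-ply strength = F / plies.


Formula: Per-ply strength = Total force / Number of plies
Per-ply = 156 N / 2
Per-ply = 78 N

78 N


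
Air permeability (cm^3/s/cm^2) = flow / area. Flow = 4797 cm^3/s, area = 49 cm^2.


Formula: Air Permeability = Airflow / Test Area
AP = 4797 cm^3/s / 49 cm^2
AP = 97.9 cm^3/s/cm^2

97.9 cm^3/s/cm^2


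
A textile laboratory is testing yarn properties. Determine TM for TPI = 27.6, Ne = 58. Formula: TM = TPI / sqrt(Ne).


Formula: TM = TPI / sqrt(Ne)
Step 1: sqrt(Ne) = sqrt(58) = 7.6158
Step 2: TM = 27.6 / 7.6158 = 3.62

3.62 TM


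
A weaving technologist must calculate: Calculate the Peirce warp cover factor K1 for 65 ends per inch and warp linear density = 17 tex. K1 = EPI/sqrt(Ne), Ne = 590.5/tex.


Formula: K1 = EPI / sqrt(Ne), with Ne = 590.5 / tex_warp
Step 1: Ne = 590.5 / 17 = 34.735
Step 2: sqrt(Ne) = sqrt(34.735) = 5.8936
Step 3: K1 = 65 / 5.8936 = 11.0

11.0


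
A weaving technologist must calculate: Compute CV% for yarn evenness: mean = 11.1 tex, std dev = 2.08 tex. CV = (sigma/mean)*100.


Formula: CV% = (standard deviation / mean) * 100
Step 1: Ratio = 2.08 / 11.1 = 0.187387
Step 2: CV% = 0.187387 * 100 = 18.7387% ≈ 18.7%

18.7%


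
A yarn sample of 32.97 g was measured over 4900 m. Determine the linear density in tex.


Formula: Tex = (mass_g / length_m) * 1000
Substituting: Tex = (32.97 / 4900) * 1000
Intermediate: 32.97 / 4900 = 0.00672857 g/m
Tex = 0.00672857 * 1000 = 6.73 tex

6.73 tex


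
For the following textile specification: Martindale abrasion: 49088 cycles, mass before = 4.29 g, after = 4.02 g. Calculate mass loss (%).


Formula: Mass loss% = ((m_before - m_after) / m_before) * 100
Step 1: Mass loss = 4.29 - 4.02 = 0.27 g
Step 2: Ratio = 0.27 / 4.29 = 0.0629371
Step 3: Mass loss% = 0.0629371 * 100 = 6.29371% ≈ 6.29%

6.29%


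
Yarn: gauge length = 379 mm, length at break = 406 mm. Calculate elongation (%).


Formula: Elongation (%) = ((L_break - L0) / L0) * 100
Step 1: Extension = 406 - 379 = 27 mm
Step 2: Elongation = (27 / 379) * 100
Step 3: Elongation = 0.07124 * 100 = 7.124% ≈ 7.1%

7.1%


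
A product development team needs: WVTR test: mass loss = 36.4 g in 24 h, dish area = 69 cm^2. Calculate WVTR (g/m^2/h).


Formula: WVTR = mass_loss / (area * time)
Step 1: Convert area: 69 cm^2 = 0.0069 m^2
Step 2: WVTR = 36.4 g / (0.0069 m^2 * 24 h)
Step 3: WVTR = 36.4 / 0.1656 = 219.8 g/m^2/h

219.8 g/m^2/h


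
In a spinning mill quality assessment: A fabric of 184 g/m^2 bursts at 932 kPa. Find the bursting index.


Formula: Bursting Index = Bursting Strength / Fabric GSM
BI = 932 kPa / 184 g/m^2
BI = 5.065 kPa/(g/m^2)

5.065 kPa/(g/m^2)


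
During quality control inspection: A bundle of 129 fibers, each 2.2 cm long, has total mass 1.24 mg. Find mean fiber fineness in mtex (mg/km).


Formula: fineness (mtex) = mass (mg) / total length (km) = (mass_mg / total_length_m) * 1000
Step 1: Convert fiber length: 2.2 cm = 0.022 m
Step 2: Total fiber length = 129 * 0.022 = 2.838 m
Step 3: Linear density = 1.24 mg / 2.838 m = 0.4369 mg/m
Step 4: fineness = 0.4369 * 1000 = 436.9 mtex

436.9 mtex


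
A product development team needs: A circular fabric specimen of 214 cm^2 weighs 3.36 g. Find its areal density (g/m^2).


Formula: GSM = mass_g / area_m2
Step 1: Convert area: 214 cm^2 = 214 / 10000 = 0.0214 m^2
Step 2: GSM = 3.36 g / 0.0214 m^2 = 157.0 g/m^2

157.0 g/m^2


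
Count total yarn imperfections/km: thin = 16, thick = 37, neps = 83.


Formula: Total = thin places + thick places + neps
Total = 16 + 37 + 83
Total = 136 imperfections/km

136 imperfections/km


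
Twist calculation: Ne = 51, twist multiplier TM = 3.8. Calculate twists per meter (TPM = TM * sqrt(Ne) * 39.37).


Formula: TPM = TM * sqrt(Ne) * 39.37
Step 1: sqrt(Ne) = sqrt(51) = 7.1414
Step 2: TM * sqrt(Ne) = 3.8 * 7.1414 = 27.1373
Step 3: TPM = 27.1373 * 39.37 = 1068 twists/m

1068 twists/m


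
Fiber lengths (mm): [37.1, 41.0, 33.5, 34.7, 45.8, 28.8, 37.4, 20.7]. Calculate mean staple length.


Formula: Mean = sum of lengths / count
Sum = 37.1 + 41.0 + 33.5 + 34.7 + 45.8 + 28.8 + 37.4 + 20.7
Sum = 279.0 mm
Mean = 279.0 / 8 = 34.88 mm

34.88 mm


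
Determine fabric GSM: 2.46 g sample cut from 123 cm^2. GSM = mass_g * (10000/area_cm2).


Formula: GSM = mass_g / area_m2
Step 1: Convert area: 123 cm^2 = 123 / 10000 = 0.0123 m^2
Step 2: GSM = 2.46 g / 0.0123 m^2 = 200.0 g/m^2

200.0 g/m^2


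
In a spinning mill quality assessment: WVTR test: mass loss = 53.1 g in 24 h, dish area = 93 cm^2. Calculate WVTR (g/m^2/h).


Formula: WVTR = mass_loss / (area * time)
Step 1: Convert area: 93 cm^2 = 0.0093 m^2
Step 2: WVTR = 53.1 g / (0.0093 m^2 * 24 h)
Step 3: WVTR = 53.1 / 0.2232 = 237.9 g/m^2/h

237.9 g/m^2/h


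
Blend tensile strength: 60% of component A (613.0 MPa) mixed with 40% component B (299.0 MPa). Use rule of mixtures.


Formula: Blend property = (fraction_A * property_A) + (fraction_B * property_B)
Step 1: Contribution A = 60/100 * 613.0 MPa = 367.8 MPa
Step 2: Contribution B = 40/100 * 299.0 MPa = 119.6 MPa
Step 3: Blend tensile strength = 367.8 + 119.6 = 487.4 MPa

487.4 MPa


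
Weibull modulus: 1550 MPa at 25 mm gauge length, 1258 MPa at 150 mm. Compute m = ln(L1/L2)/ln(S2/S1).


Formula: m = ln(L1/L2) / ln(S2/S1)
Step 1: ln(L1/L2) = ln(25/150) = -1.79176
Step 2: S2/S1 = 1258/1550 = 0.81161
Step 3: ln(S2/S1) = ln(0.81161) = -0.20874
Step 4: m = -1.79176 / -0.20874 = 8.58

8.58 (Weibull m)


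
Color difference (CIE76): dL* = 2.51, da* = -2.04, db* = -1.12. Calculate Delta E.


Formula: Delta E = sqrt(dL*^2 + da*^2 + db*^2)
Step 1: dL*^2 = 2.51^2 = 6.3001
Step 2: da*^2 = (-2.04)^2 = 4.1616
Step 3: db*^2 = (-1.12)^2 = 1.2544
Step 4: Sum = 6.3001 + 4.1616 + 1.2544 = 11.7161
Step 5: Delta E = sqrt(11.7161) = 3.42

3.42 Delta E


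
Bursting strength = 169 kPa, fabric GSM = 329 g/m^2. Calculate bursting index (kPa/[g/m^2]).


Formula: Bursting Index = Bursting Strength / Fabric GSM
BI = 169 kPa / 329 g/m^2
BI = 0.514 kPa/(g/m^2)

0.514 kPa/(g/m^2)


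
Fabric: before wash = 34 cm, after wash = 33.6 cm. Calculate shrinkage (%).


Formula: Shrinkage% = ((L_before - L_after) / L_before) * 100
Step 1: Shrinkage = 34 - 33.6 = 0.4 cm
Step 2: Shrinkage% = (0.4 / 34) * 100
Step 3: Shrinkage% = 0.011765 * 100 = 1.1765% ≈ 1.2%

1.2%


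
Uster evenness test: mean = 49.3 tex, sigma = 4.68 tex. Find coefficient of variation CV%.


Formula: CV% = (standard deviation / mean) * 100
Step 1: Ratio = 4.68 / 49.3 = 0.094929
Step 2: CV% = 0.094929 * 100 = 9.4929% ≈ 9.5%

9.5%


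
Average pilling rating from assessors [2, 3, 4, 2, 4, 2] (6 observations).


Formula: Mean = sum / count
Sum = 2 + 3 + 4 + 2 + 4 + 2 = 17
Mean = 17 / 6 = 2.8

2.8


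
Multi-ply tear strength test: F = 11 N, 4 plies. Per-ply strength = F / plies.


Formula: Per-ply strength = Total force / Number of plies
Per-ply = 11 N / 4
Per-ply = 2.75 N

2.75 N


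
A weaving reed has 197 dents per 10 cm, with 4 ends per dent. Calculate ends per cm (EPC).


Formula: EPC = (dents per 10 cm * ends per dent) / 10
Step 1: Total ends per 10 cm = 197 * 4 = 788
Step 2: EPC = 788 / 10 = 78.8 ends/cm

78.8 ends/cm


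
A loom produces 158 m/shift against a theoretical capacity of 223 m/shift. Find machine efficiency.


Formula: Efficiency% = (Actual output / Theoretical output) * 100
Efficiency% = (158 / 223) * 100
Efficiency% = 0.70852 * 100 = 70.852% ≈ 70.9%

70.9%


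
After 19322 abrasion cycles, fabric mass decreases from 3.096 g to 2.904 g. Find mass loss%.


Formula: Mass loss% = ((m_before - m_after) / m_before) * 100
Step 1: Mass loss = 3.096 - 2.904 = 0.192 g
Step 2: Ratio = 0.192 / 3.096 = 0.0620155
Step 3: Mass loss% = 0.0620155 * 100 = 6.20155% ≈ 6.20%

6.20%


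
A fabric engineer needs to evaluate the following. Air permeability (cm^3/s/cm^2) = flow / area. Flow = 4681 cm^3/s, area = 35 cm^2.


Formula: Air Permeability = Airflow / Test Area
AP = 4681 cm^3/s / 35 cm^2
AP = 133.7 cm^3/s/cm^2

133.7 cm^3/s/cm^2


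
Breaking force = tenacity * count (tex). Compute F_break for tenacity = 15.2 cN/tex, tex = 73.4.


Formula: Breaking force = Tenacity * Linear density
F = 15.2 cN/tex * 73.4 tex
F = 1115.68 cN

1115.68 cN


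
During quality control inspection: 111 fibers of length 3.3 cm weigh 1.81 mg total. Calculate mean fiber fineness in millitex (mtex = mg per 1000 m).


Formula: fineness (mtex) = mass (mg) / total length (km) = (mass_mg / total_length_m) * 1000
Step 1: Convert fiber length: 3.3 cm = 0.033 m
Step 2: Total fiber length = 111 * 0.033 = 3.663 m
Step 3: Linear density = 1.81 mg / 3.663 m = 0.4941 mg/m
Step 4: fineness = 0.4941 * 1000 = 494.1 mtex

494.1 mtex


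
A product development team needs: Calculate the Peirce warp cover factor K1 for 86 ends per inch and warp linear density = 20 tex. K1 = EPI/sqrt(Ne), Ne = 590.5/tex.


Formula: K1 = EPI / sqrt(Ne), with Ne = 590.5 / tex_warp
Step 1: Ne = 590.5 / 20 = 29.525
Step 2: sqrt(Ne) = sqrt(29.525) = 5.4337
Step 3: K1 = 86 / 5.4337 = 15.8

15.8


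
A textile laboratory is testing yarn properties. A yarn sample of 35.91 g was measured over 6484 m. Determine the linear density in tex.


Formula: Tex = (mass_g / length_m) * 1000
Substituting: Tex = (35.91 / 6484) * 1000
Intermediate: 35.91 / 6484 = 0.00553825 g/m
Tex = 0.00553825 * 1000 = 5.54 tex

5.54 tex


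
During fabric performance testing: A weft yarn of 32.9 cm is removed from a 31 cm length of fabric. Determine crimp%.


Formula: Crimp% = ((L_yarn - L_fabric) / L_fabric) * 100
Step 1: Extension = 32.9 - 31 = 1.9 cm
Step 2: Crimp% = (1.9 / 31) * 100
Step 3: Crimp% = 0.06129 * 100 = 6.129% ≈ 6.1%

6.1%


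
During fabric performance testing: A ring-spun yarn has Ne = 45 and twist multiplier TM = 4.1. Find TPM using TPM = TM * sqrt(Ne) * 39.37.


Formula: TPM = TM * sqrt(Ne) * 39.37
Step 1: sqrt(Ne) = sqrt(45) = 6.7082
Step 2: TM * sqrt(Ne) = 4.1 * 6.7082 = 27.5036
Step 3: TPM = 27.5036 * 39.37 = 1083 twists/m

1083 twists/m


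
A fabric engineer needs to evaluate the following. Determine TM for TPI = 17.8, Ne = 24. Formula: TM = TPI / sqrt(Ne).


Formula: TM = TPI / sqrt(Ne)
Step 1: sqrt(Ne) = sqrt(24) = 4.899
Step 2: TM = 17.8 / 4.899 = 3.63

3.63 TM


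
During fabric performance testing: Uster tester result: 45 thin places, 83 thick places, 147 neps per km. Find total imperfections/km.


Formula: Total = thin places + thick places + neps
Total = 45 + 83 + 147
Total = 275 imperfections/km

275 imperfections/km


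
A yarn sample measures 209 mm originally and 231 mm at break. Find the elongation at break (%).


Formula: Elongation (%) = ((L_break - L0) / L0) * 100
Step 1: Extension = 231 - 209 = 22 mm
Step 2: Elongation = (22 / 209) * 100
Step 3: Elongation = 0.105263 * 100 = 10.5263% ≈ 10.5%

10.5%


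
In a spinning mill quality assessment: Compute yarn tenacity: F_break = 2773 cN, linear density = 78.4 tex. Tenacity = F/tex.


Formula: Tenacity = Breaking force / Linear density
Tenacity = 2773 cN / 78.4 tex
Tenacity = 35.37 cN/tex

35.37 cN/tex


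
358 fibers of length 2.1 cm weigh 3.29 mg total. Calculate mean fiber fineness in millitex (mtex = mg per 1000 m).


Formula: fineness (mtex) = mass (mg) / total length (km) = (mass_mg / total_length_m) * 1000
Step 1: Convert fiber length: 2.1 cm = 0.021 m
Step 2: Total fiber length = 358 * 0.021 = 7.518 m
Step 3: Linear density = 3.29 mg / 7.518 m = 0.4376 mg/m
Step 4: fineness = 0.4376 * 1000 = 437.6 mtex

437.6 mtex


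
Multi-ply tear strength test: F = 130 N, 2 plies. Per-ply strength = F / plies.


Formula: Per-ply strength = Total force / Number of plies
Per-ply = 130 N / 2
Per-ply = 65 N

65 N


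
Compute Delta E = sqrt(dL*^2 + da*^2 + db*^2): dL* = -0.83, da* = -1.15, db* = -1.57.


Formula: Delta E = sqrt(dL*^2 + da*^2 + db*^2)
Step 1: dL*^2 = (-0.83)^2 = 0.6889
Step 2: da*^2 = (-1.15)^2 = 1.3225
Step 3: db*^2 = (-1.57)^2 = 2.4649
Step 4: Sum = 0.6889 + 1.3225 + 2.4649 = 4.4763
Step 5: Delta E = sqrt(4.4763) = 2.12

2.12 Delta E


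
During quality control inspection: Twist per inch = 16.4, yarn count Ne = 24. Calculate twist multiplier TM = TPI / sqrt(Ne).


Formula: TM = TPI / sqrt(Ne)
Step 1: sqrt(Ne) = sqrt(24) = 4.899
Step 2: TM = 16.4 / 4.899 = 3.35

3.35 TM


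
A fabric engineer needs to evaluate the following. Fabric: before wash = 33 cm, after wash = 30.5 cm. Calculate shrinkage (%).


Formula: Shrinkage% = ((L_before - L_after) / L_before) * 100
Step 1: Shrinkage = 33 - 30.5 = 2.5 cm
Step 2: Shrinkage% = (2.5 / 33) * 100
Step 3: Shrinkage% = 0.075758 * 100 = 7.5758% ≈ 7.6%

7.6%


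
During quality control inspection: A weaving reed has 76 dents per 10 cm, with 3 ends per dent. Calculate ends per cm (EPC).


Formula: EPC = (dents per 10 cm * ends per dent) / 10
Step 1: Total ends per 10 cm = 76 * 3 = 228
Step 2: EPC = 228 / 10 = 22.8 ends/cm

22.8 ends/cm


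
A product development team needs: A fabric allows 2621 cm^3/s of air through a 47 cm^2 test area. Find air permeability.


Formula: Air Permeability = Airflow / Test Area
AP = 2621 cm^3/s / 47 cm^2
AP = 55.8 cm^3/s/cm^2

55.8 cm^3/s/cm^2


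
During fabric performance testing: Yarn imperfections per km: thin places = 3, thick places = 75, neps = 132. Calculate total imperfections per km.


Formula: Total = thin places + thick places + neps
Total = 3 + 75 + 132
Total = 210 imperfections/km

210 imperfections/km


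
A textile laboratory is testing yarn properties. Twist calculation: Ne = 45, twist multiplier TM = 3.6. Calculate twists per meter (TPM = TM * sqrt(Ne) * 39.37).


Formula: TPM = TM * sqrt(Ne) * 39.37
Step 1: sqrt(Ne) = sqrt(45) = 6.7082
Step 2: TM * sqrt(Ne) = 3.6 * 6.7082 = 24.1495
Step 3: TPM = 24.1495 * 39.37 = 951 twists/m

951 twists/m


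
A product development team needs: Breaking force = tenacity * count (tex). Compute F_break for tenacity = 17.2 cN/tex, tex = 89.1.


Formula: Breaking force = Tenacity * Linear density
F = 17.2 cN/tex * 89.1 tex
F = 1532.52 cN

1532.52 cN


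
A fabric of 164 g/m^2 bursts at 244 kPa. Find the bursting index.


Formula: Bursting Index = Bursting Strength / Fabric GSM
BI = 244 kPa / 164 g/m^2
BI = 1.488 kPa/(g/m^2)

1.488 kPa/(g/m^2)


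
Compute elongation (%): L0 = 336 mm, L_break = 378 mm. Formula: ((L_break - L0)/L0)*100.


Formula: Elongation (%) = ((L_break - L0) / L0) * 100
Step 1: Extension = 378 - 336 = 42 mm
Step 2: Elongation = (42 / 336) * 100
Step 3: Elongation = 0.125 * 100 = 12.5%

12.5%


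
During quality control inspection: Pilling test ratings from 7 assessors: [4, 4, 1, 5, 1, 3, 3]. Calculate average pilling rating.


Formula: Mean = sum / count
Sum = 4 + 4 + 1 + 5 + 1 + 3 + 3 = 21
Mean = 21 / 7 = 3.0

3.0


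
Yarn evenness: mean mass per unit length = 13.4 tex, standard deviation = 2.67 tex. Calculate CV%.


Formula: CV% = (standard deviation / mean) * 100
Step 1: Ratio = 2.67 / 13.4 = 0.199254
Step 2: CV% = 0.199254 * 100 = 19.9254% ≈ 19.9%

19.9%


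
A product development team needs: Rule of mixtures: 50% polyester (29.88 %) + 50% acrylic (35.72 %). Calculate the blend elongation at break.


Formula: Blend property = (fraction_A * property_A) + (fraction_B * property_B)
Step 1: Contribution A = 50/100 * 29.88 % = 14.94 %
Step 2: Contribution B = 50/100 * 35.72 % = 17.86 %
Step 3: Blend elongation at break = 14.94 + 17.86 = 32.8 %

32.8 %


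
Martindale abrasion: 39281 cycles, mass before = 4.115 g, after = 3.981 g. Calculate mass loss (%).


Formula: Mass loss% = ((m_before - m_after) / m_before) * 100
Step 1: Mass loss = 4.115 - 3.981 = 0.134 g
Step 2: Ratio = 0.134 / 4.115 = 0.0325638
Step 3: Mass loss% = 0.0325638 * 100 = 3.25638% ≈ 3.26%

3.26%


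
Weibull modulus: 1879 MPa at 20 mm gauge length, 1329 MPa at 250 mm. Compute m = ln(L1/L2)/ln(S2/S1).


Formula: m = ln(L1/L2) / ln(S2/S1)
Step 1: ln(L1/L2) = ln(20/250) = -2.52573
Step 2: S2/S1 = 1329/1879 = 0.70729
Step 3: ln(S2/S1) = ln(0.70729) = -0.34631
Step 4: m = -2.52573 / -0.34631 = 7.29

7.29 (Weibull m)


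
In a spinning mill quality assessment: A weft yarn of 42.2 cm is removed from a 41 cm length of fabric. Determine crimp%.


Formula: Crimp% = ((L_yarn - L_fabric) / L_fabric) * 100
Step 1: Extension = 42.2 - 41 = 1.2 cm
Step 2: Crimp% = (1.2 / 41) * 100
Step 3: Crimp% = 0.029268 * 100 = 2.9268% ≈ 2.9%

2.9%


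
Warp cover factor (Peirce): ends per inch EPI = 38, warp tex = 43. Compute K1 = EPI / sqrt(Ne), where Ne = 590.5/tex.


Formula: K1 = EPI / sqrt(Ne), with Ne = 590.5 / tex_warp
Step 1: Ne = 590.5 / 43 = 13.733
Step 2: sqrt(Ne) = sqrt(13.733) = 3.7058
Step 3: K1 = 38 / 3.7058 = 10.3

10.3


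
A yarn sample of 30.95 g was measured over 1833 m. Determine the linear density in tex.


Formula: Tex = (mass_g / length_m) * 1000
Substituting: Tex = (30.95 / 1833) * 1000
Intermediate: 30.95 / 1833 = 0.01688489 g/m
Tex = 0.01688489 * 1000 = 16.88 tex

16.88 tex


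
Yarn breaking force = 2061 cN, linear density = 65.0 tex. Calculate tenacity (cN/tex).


Formula: Tenacity = Breaking force / Linear density
Tenacity = 2061 cN / 65.0 tex
Tenacity = 31.71 cN/tex

31.71 cN/tex


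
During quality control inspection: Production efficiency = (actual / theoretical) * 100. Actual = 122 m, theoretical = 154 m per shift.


Formula: Efficiency% = (Actual output / Theoretical output) * 100
Efficiency% = (122 / 154) * 100
Efficiency% = 0.792208 * 100 = 79.2208% ≈ 79.2%

79.2%


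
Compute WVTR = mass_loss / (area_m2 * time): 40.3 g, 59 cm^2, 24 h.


Formula: WVTR = mass_loss / (area * time)
Step 1: Convert area: 59 cm^2 = 0.0059 m^2
Step 2: WVTR = 40.3 g / (0.0059 m^2 * 24 h)
Step 3: WVTR = 40.3 / 0.1416 = 284.6 g/m^2/h

284.6 g/m^2/h


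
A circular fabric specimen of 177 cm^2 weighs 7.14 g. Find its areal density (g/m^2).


Formula: GSM = mass_g / area_m2
Step 1: Convert area: 177 cm^2 = 177 / 10000 = 0.0177 m^2
Step 2: GSM = 7.14 g / 0.0177 m^2 = 403.4 g/m^2

403.4 g/m^2


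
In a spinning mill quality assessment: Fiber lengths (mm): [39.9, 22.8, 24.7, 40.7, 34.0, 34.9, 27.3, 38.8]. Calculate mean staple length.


Formula: Mean = sum of lengths / count
Sum = 39.9 + 22.8 + 24.7 + 40.7 + 34.0 + 34.9 + 27.3 + 38.8
Sum = 263.1 mm
Mean = 263.1 / 8 = 32.89 mm

32.89 mm


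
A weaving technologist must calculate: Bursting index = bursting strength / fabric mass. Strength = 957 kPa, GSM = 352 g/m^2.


Formula: Bursting Index = Bursting Strength / Fabric GSM
BI = 957 kPa / 352 g/m^2
BI = 2.719 kPa/(g/m^2)

2.719 kPa/(g/m^2)


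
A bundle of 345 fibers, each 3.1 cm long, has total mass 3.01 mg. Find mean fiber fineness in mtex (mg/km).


Formula: fineness (mtex) = mass (mg) / total length (km) = (mass_mg / total_length_m) * 1000
Step 1: Convert fiber length: 3.1 cm = 0.031 m
Step 2: Total fiber length = 345 * 0.031 = 10.695 m
Step 3: Linear density = 3.01 mg / 10.695 m = 0.2814 mg/m
Step 4: fineness = 0.2814 * 1000 = 281.4 mtex

281.4 mtex


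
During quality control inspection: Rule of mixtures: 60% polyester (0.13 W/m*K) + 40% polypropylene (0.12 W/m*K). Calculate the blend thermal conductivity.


Formula: Blend property = (fraction_A * property_A) + (fraction_B * property_B)
Step 1: Contribution A = 60/100 * 0.13 W/m*K = 0.078 W/m*K
Step 2: Contribution B = 40/100 * 0.12 W/m*K = 0.048 W/m*K
Step 3: Blend thermal conductivity = 0.078 + 0.048 = 0.126 W/m*K

0.126 W/m*K


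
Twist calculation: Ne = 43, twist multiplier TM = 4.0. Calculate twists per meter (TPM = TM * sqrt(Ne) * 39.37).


Formula: TPM = TM * sqrt(Ne) * 39.37
Step 1: sqrt(Ne) = sqrt(43) = 6.5574
Step 2: TM * sqrt(Ne) = 4.0 * 6.5574 = 26.2296
Step 3: TPM = 26.2296 * 39.37 = 1033 twists/m

1033 twists/m


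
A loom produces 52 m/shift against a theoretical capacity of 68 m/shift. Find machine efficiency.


Formula: Efficiency% = (Actual output / Theoretical output) * 100
Efficiency% = (52 / 68) * 100
Efficiency% = 0.764706 * 100 = 76.4706% ≈ 76.5%

76.5%


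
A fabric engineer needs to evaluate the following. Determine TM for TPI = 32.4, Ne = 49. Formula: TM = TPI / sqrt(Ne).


Formula: TM = TPI / sqrt(Ne)
Step 1: sqrt(Ne) = sqrt(49) = 7
Step 2: TM = 32.4 / 7 = 4.63

4.63 TM


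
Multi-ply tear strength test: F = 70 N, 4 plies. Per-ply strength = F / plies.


Formula: Per-ply strength = Total force / Number of plies
Per-ply = 70 N / 4
Per-ply = 17.5 N

17.5 N


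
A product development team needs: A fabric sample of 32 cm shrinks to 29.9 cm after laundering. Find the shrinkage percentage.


Formula: Shrinkage% = ((L_before - L_after) / L_before) * 100
Step 1: Shrinkage = 32 - 29.9 = 2.1 cm
Step 2: Shrinkage% = (2.1 / 32) * 100
Step 3: Shrinkage% = 0.065625 * 100 = 6.5625% ≈ 6.6%

6.6%


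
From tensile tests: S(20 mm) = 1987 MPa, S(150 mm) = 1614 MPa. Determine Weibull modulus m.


Formula: m = ln(L1/L2) / ln(S2/S1)
Step 1: ln(L1/L2) = ln(20/150) = -2.01490
Step 2: S2/S1 = 1614/1987 = 0.81228
Step 3: ln(S2/S1) = ln(0.81228) = -0.20791
Step 4: m = -2.01490 / -0.20791 = 9.69

9.69 (Weibull m)


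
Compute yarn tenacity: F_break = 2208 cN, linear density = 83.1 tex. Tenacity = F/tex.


Formula: Tenacity = Breaking force / Linear density
Tenacity = 2208 cN / 83.1 tex
Tenacity = 26.57 cN/tex

26.57 cN/tex


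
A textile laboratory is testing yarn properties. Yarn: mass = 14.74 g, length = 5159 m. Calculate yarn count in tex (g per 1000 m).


Formula: Tex = (mass_g / length_m) * 1000
Substituting: Tex = (14.74 / 5159) * 1000
Intermediate: 14.74 / 5159 = 0.00285714 g/m
Tex = 0.00285714 * 1000 = 2.86 tex

2.86 tex


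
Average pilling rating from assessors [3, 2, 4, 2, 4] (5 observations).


Formula: Mean = sum / count
Sum = 3 + 2 + 4 + 2 + 4 = 15
Mean = 15 / 5 = 3.0

3.0


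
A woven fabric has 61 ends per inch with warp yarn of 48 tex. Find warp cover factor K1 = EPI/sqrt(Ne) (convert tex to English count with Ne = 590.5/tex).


Formula: K1 = EPI / sqrt(Ne), with Ne = 590.5 / tex_warp
Step 1: Ne = 590.5 / 48 = 12.302
Step 2: sqrt(Ne) = sqrt(12.302) = 3.5074
Step 3: K1 = 61 / 3.5074 = 17.4

17.4


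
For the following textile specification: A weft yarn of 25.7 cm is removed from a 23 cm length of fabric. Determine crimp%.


Formula: Crimp% = ((L_yarn - L_fabric) / L_fabric) * 100
Step 1: Extension = 25.7 - 23 = 2.7 cm
Step 2: Crimp% = (2.7 / 23) * 100
Step 3: Crimp% = 0.117391 * 100 = 11.7391% ≈ 11.7%

11.7%


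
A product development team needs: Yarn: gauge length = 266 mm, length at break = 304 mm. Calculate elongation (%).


Formula: Elongation (%) = ((L_break - L0) / L0) * 100
Step 1: Extension = 304 - 266 = 38 mm
Step 2: Elongation = (38 / 266) * 100
Step 3: Elongation = 0.142857 * 100 = 14.2857% ≈ 14.3%

14.3%


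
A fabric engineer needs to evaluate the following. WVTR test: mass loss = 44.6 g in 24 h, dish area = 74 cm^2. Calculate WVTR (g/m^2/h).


Formula: WVTR = mass_loss / (area * time)
Step 1: Convert area: 74 cm^2 = 0.0074 m^2
Step 2: WVTR = 44.6 g / (0.0074 m^2 * 24 h)
Step 3: WVTR = 44.6 / 0.1776 = 251.1 g/m^2/h

251.1 g/m^2/h
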